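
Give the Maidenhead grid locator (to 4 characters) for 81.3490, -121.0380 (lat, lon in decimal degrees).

CR91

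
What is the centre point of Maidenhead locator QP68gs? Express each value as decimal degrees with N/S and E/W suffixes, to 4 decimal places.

68.7708° N, 152.5417° E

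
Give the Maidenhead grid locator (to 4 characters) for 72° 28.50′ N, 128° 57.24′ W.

Offset from 180°W / 90°S: lon 51.05°, lat 162.47°.
Field (20°×10°, letters A–R): 51.05/20 → 2 → C, 162.47/10 → 16 → Q; chars CQ.
Square (2°×1°, digits 0–9): 11.05/2 → 5, 2.47/1 → 2; chars 52.

CQ52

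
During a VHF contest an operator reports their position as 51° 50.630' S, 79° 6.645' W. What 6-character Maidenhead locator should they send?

FD08kd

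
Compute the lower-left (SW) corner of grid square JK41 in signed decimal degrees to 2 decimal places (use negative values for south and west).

Field J=9, K=10: +9·20° lon, +10·10° lat → SW at lon 0°, lat 10°.
Square 4, 1: +4·2° lon, +1·1° lat → SW at lon 8°, lat 11°.
latitude 11.00, longitude 8.00.

11.00, 8.00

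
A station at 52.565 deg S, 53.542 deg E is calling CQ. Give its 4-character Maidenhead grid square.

LD67

Add 180° to longitude and 90° to latitude: 233.54, 37.44.
Field (20°×10°, letters A–R): lon ⌊233.54/20⌋ = 11 → L; lat ⌊37.44/10⌋ = 3 → D.
Square (2°×1°, digits 0–9): lon ⌊13.54/2⌋ = 6; lat ⌊7.44/1⌋ = 7.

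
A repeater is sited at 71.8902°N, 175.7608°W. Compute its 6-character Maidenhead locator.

Offset from 180°W / 90°S: lon 4.2392°, lat 161.8902°.
Field (20°×10°, letters A–R): lon ⌊4.2392/20⌋ = 0 → A; lat ⌊161.8902/10⌋ = 16 → Q.
Square (2°×1°, digits 0–9): lon ⌊4.2392/2⌋ = 2; lat ⌊1.8902/1⌋ = 1.
Subsquare (5′×2.5′, letters a–x): lon ⌊0.2392/0.0833333⌋ = 2 → c; lat ⌊0.8902/0.0416667⌋ = 21 → v.

AQ21cv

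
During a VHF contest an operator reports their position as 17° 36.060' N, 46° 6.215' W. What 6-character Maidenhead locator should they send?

GK67wo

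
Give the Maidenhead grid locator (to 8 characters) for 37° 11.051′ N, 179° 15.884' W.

AM07ie84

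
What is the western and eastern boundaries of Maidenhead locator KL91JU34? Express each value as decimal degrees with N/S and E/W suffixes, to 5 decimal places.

Field K=10, L=11: +10·20° lon, +11·10° lat → SW at lon 20°, lat 20°.
Square 9, 1: +9·2° lon, +1·1° lat → SW at lon 38°, lat 21°.
Subsquare j=9, u=20: +9·0.0833333° lon, +20·0.0416667° lat → SW at lon 38.75°, lat 21.8333°.
Extended square 3, 4: +3·0.00833333° lon, +4·0.00416667° lat → SW at lon 38.775°, lat 21.85°.
Cell spans 0.00833333° lon × 0.00416667° lat.
west 38.77500° E, east 38.78333° E.

38.77500° E, 38.78333° E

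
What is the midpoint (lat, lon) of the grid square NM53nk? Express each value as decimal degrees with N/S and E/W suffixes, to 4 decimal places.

Field N=13, M=12: +13·20° lon, +12·10° lat → SW at lon 80°, lat 30°.
Square 5, 3: +5·2° lon, +3·1° lat → SW at lon 90°, lat 33°.
Subsquare n=13, k=10: +13·0.0833333° lon, +10·0.0416667° lat → SW at lon 91.0833°, lat 33.4167°.
Cell spans 0.0833333° lon × 0.0416667° lat. Centre is SW corner plus half of each.
latitude 33.4375° N, longitude 91.1250° E.

33.4375° N, 91.1250° E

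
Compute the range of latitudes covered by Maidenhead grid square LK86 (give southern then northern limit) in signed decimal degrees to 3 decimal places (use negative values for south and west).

16.000, 17.000

Field L=11, K=10: +11·20° lon, +10·10° lat → SW at lon 40°, lat 10°.
Square 8, 6: +8·2° lon, +6·1° lat → SW at lon 56°, lat 16°.
Cell spans 2° lon × 1° lat.
south 16.000, north 17.000.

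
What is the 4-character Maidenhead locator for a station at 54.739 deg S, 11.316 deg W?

ID45

Add 180° to longitude and 90° to latitude: 168.68, 35.26.
Field: 168.68/20 → 8 → I, 35.26/10 → 3 → D; chars ID.
Square: 8.68/2 → 4, 5.26/1 → 5; chars 45.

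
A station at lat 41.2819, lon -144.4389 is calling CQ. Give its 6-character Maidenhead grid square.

BN71sg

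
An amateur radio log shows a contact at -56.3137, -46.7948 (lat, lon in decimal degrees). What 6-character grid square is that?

Add 180° to longitude and 90° to latitude: 133.2052, 33.6863.
Field (20°×10°, letters A–R): 133.2052/20 → 6 → G, 33.6863/10 → 3 → D; chars GD.
Square (2°×1°, digits 0–9): 13.2052/2 → 6, 3.6863/1 → 3; chars 63.
Subsquare (5′×2.5′, letters a–x): 1.2052/0.0833333 → 14 → o, 0.6863/0.0416667 → 16 → q; chars oq.

GD63oq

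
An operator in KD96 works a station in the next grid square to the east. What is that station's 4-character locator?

Longitude square 9; +1 → 10, wraps to 0, carry into field.
Longitude field K = 10; +1 → 11 = L.
The latitude characters are unchanged.

LD06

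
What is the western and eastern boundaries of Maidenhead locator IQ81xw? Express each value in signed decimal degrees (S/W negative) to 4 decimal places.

-2.0833, -2.0000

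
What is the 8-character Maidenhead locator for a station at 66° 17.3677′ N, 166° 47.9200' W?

AP66og49

Offset from 180°W / 90°S: lon 13.20133°, lat 156.28946°.
Field: 13.20133/20 → 0 → A, 156.28946/10 → 15 → P; chars AP.
Square: 13.20133/2 → 6, 6.28946/1 → 6; chars 66.
Subsquare: 1.20133/0.0833333 → 14 → o, 0.28946/0.0416667 → 6 → g; chars og.
Extended square: 0.03467/0.00833333 → 4, 0.03946/0.00416667 → 9; chars 49.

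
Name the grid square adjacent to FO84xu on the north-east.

FO94av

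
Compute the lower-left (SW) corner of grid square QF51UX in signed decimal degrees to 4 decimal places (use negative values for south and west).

Field Q=16, F=5: +16·20° lon, +5·10° lat → SW at lon 140°, lat -40°.
Square 5, 1: +5·2° lon, +1·1° lat → SW at lon 150°, lat -39°.
Subsquare u=20, x=23: +20·0.0833333° lon, +23·0.0416667° lat → SW at lon 151.667°, lat -38.0417°.
latitude -38.0417, longitude 151.6667.

-38.0417, 151.6667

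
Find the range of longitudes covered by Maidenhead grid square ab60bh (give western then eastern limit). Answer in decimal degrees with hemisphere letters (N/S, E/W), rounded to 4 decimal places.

167.9167° W, 167.8333° W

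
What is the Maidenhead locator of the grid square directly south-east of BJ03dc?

BJ03eb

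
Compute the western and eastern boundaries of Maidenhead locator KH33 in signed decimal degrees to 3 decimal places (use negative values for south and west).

26.000, 28.000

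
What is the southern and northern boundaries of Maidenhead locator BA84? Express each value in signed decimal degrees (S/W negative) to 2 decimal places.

Field B=1, A=0: +1·20° lon, +0·10° lat → SW at lon -160°, lat -90°.
Square 8, 4: +8·2° lon, +4·1° lat → SW at lon -144°, lat -86°.
Cell spans 2° lon × 1° lat.
south -86.00, north -85.00.

-86.00, -85.00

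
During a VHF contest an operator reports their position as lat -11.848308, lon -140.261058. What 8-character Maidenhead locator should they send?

BH98ud86

Add 180° to longitude and 90° to latitude: 39.73894, 78.15169.
Field: lon ⌊39.73894/20⌋ = 1 → B; lat ⌊78.15169/10⌋ = 7 → H.
Square: lon ⌊19.73894/2⌋ = 9; lat ⌊8.15169/1⌋ = 8.
Subsquare: lon ⌊1.73894/0.0833333⌋ = 20 → u; lat ⌊0.15169/0.0416667⌋ = 3 → d.
Extended square: lon ⌊0.07228/0.00833333⌋ = 8; lat ⌊0.02669/0.00416667⌋ = 6.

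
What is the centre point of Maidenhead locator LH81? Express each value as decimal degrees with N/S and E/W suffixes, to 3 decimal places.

Field L=11, H=7: +11·20° lon, +7·10° lat → SW at lon 40°, lat -20°.
Square 8, 1: +8·2° lon, +1·1° lat → SW at lon 56°, lat -19°.
Cell spans 2° lon × 1° lat. Centre is SW corner plus half of each.
latitude 18.500° S, longitude 57.000° E.

18.500° S, 57.000° E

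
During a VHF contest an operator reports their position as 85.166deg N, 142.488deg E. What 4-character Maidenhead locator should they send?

Offset from 180°W / 90°S: lon 322.49°, lat 175.17°.
Field: lon ⌊322.49/20⌋ = 16 → Q; lat ⌊175.17/10⌋ = 17 → R.
Square: lon ⌊2.49/2⌋ = 1; lat ⌊5.17/1⌋ = 5.

QR15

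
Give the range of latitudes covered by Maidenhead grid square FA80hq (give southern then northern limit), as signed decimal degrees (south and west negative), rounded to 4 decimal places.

-89.3333, -89.2917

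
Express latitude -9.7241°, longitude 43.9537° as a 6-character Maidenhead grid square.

LI10xg

Offset from 180°W / 90°S: lon 223.9537°, lat 80.2759°.
Field: lon ⌊223.9537/20⌋ = 11 → L; lat ⌊80.2759/10⌋ = 8 → I.
Square: lon ⌊3.9537/2⌋ = 1; lat ⌊0.2759/1⌋ = 0.
Subsquare: lon ⌊1.9537/0.0833333⌋ = 23 → x; lat ⌊0.2759/0.0416667⌋ = 6 → g.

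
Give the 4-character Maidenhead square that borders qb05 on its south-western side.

PB94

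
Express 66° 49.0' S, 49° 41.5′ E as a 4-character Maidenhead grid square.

Offset from 180°W / 90°S: lon 229.69°, lat 23.18°.
Field: 229.69/20 → 11 → L, 23.18/10 → 2 → C; chars LC.
Square: 9.69/2 → 4, 3.18/1 → 3; chars 43.

LC43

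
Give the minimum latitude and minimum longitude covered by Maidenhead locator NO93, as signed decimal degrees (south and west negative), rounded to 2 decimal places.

53.00, 98.00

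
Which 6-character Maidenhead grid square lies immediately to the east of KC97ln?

KC97mn

Longitude subsquare l = 11; +1 → 12 = m.
The latitude characters are unchanged.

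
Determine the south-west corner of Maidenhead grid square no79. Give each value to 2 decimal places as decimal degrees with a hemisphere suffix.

59.00° N, 94.00° E

Field N=13, O=14: +13·20° lon, +14·10° lat → SW at lon 80°, lat 50°.
Square 7, 9: +7·2° lon, +9·1° lat → SW at lon 94°, lat 59°.
latitude 59.00° N, longitude 94.00° E.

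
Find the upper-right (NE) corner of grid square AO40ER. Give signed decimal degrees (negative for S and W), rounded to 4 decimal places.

50.7500, -171.5833

Field A=0, O=14: +0·20° lon, +14·10° lat → SW at lon -180°, lat 50°.
Square 4, 0: +4·2° lon, +0·1° lat → SW at lon -172°, lat 50°.
Subsquare e=4, r=17: +4·0.0833333° lon, +17·0.0416667° lat → SW at lon -171.667°, lat 50.7083°.
Cell spans 0.0833333° lon × 0.0416667° lat. NE corner is SW corner plus one full cell.
latitude 50.7500, longitude -171.5833.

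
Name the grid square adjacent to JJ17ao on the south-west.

JJ07xn

Longitude subsquare a = 0; −1 → -1, wraps to 23 = x, carry into square.
Longitude square 1; −1 → 0.
Latitude subsquare o = 14; −1 → 13 = n.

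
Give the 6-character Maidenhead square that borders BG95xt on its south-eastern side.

CG05as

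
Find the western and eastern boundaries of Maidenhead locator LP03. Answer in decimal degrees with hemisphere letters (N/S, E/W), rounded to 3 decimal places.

40.000° E, 42.000° E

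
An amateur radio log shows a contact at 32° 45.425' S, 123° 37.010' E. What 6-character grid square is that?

PF17tf

Add 180° to longitude and 90° to latitude: 303.6168, 57.2429.
Field: lon ⌊303.6168/20⌋ = 15 → P; lat ⌊57.2429/10⌋ = 5 → F.
Square: lon ⌊3.6168/2⌋ = 1; lat ⌊7.2429/1⌋ = 7.
Subsquare: lon ⌊1.6168/0.0833333⌋ = 19 → t; lat ⌊0.2429/0.0416667⌋ = 5 → f.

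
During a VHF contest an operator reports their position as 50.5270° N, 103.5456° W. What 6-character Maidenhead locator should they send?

DO80fm

Shift to the Maidenhead origin (180°W, 90°S): lon 76.4544, lat 140.5270.
Field: lon ⌊76.4544/20⌋ = 3 → D; lat ⌊140.5270/10⌋ = 14 → O.
Square: lon ⌊16.4544/2⌋ = 8; lat ⌊0.5270/1⌋ = 0.
Subsquare: lon ⌊0.4544/0.0833333⌋ = 5 → f; lat ⌊0.5270/0.0416667⌋ = 12 → m.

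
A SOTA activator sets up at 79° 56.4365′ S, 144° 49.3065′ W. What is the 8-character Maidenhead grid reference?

BB70ob14

Offset from 180°W / 90°S: lon 35.17822°, lat 10.05939°.
Field (20°×10°, letters A–R): 35.17822/20 → 1 → B, 10.05939/10 → 1 → B; chars BB.
Square (2°×1°, digits 0–9): 15.17822/2 → 7, 0.05939/1 → 0; chars 70.
Subsquare (5′×2.5′, letters a–x): 1.17822/0.0833333 → 14 → o, 0.05939/0.0416667 → 1 → b; chars ob.
Extended square (30″×15″, digits 0–9): 0.01156/0.00833333 → 1, 0.01773/0.00416667 → 4; chars 14.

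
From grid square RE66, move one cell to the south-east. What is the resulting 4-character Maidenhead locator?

RE75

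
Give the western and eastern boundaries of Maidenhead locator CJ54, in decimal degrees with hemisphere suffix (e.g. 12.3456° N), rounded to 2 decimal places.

130.00° W, 128.00° W

Field C=2, J=9: +2·20° lon, +9·10° lat → SW at lon -140°, lat 0°.
Square 5, 4: +5·2° lon, +4·1° lat → SW at lon -130°, lat 4°.
Cell spans 2° lon × 1° lat.
west 130.00° W, east 128.00° W.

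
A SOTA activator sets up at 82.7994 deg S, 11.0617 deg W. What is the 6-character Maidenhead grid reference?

IA47le

Add 180° to longitude and 90° to latitude: 168.9383, 7.2006.
Field: lon ⌊168.9383/20⌋ = 8 → I; lat ⌊7.2006/10⌋ = 0 → A.
Square: lon ⌊8.9383/2⌋ = 4; lat ⌊7.2006/1⌋ = 7.
Subsquare: lon ⌊0.9383/0.0833333⌋ = 11 → l; lat ⌊0.2006/0.0416667⌋ = 4 → e.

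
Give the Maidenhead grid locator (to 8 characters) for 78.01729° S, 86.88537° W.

EB61nx35

Add 180° to longitude and 90° to latitude: 93.11463, 11.98271.
Field: 93.11463/20 → 4 → E, 11.98271/10 → 1 → B; chars EB.
Square: 13.11463/2 → 6, 1.98271/1 → 1; chars 61.
Subsquare: 1.11463/0.0833333 → 13 → n, 0.98271/0.0416667 → 23 → x; chars nx.
Extended square: 0.03130/0.00833333 → 3, 0.02438/0.00416667 → 5; chars 35.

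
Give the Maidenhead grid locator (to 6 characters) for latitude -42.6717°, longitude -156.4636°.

BE17sh

Add 180° to longitude and 90° to latitude: 23.5364, 47.3283.
Field: 23.5364/20 → 1 → B, 47.3283/10 → 4 → E; chars BE.
Square: 3.5364/2 → 1, 7.3283/1 → 7; chars 17.
Subsquare: 1.5364/0.0833333 → 18 → s, 0.3283/0.0416667 → 7 → h; chars sh.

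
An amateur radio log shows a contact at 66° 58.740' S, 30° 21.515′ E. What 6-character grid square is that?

Shift to the Maidenhead origin (180°W, 90°S): lon 210.3586, lat 23.0210.
Field (20°×10°, letters A–R): 210.3586/20 → 10 → K, 23.0210/10 → 2 → C; chars KC.
Square (2°×1°, digits 0–9): 10.3586/2 → 5, 3.0210/1 → 3; chars 53.
Subsquare (5′×2.5′, letters a–x): 0.3586/0.0833333 → 4 → e, 0.0210/0.0416667 → 0 → a; chars ea.

KC53ea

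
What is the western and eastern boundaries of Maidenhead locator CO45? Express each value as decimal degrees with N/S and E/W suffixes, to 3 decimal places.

132.000° W, 130.000° W

Field C=2, O=14: +2·20° lon, +14·10° lat → SW at lon -140°, lat 50°.
Square 4, 5: +4·2° lon, +5·1° lat → SW at lon -132°, lat 55°.
Cell spans 2° lon × 1° lat.
west 132.000° W, east 130.000° W.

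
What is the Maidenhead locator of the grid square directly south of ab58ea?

Latitude subsquare a = 0; −1 → -1, wraps to 23 = x, carry into square.
Latitude square 8; −1 → 7.
The longitude characters are unchanged.

AB57ex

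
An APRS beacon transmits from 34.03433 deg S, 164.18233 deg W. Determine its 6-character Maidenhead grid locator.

AF75vx

Offset from 180°W / 90°S: lon 15.8177°, lat 55.9657°.
Field: lon ⌊15.8177/20⌋ = 0 → A; lat ⌊55.9657/10⌋ = 5 → F.
Square: lon ⌊15.8177/2⌋ = 7; lat ⌊5.9657/1⌋ = 5.
Subsquare: lon ⌊1.8177/0.0833333⌋ = 21 → v; lat ⌊0.9657/0.0416667⌋ = 23 → x.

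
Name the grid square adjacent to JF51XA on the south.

Latitude subsquare a = 0; −1 → -1, wraps to 23 = x, carry into square.
Latitude square 1; −1 → 0.
The longitude characters are unchanged.

JF50xx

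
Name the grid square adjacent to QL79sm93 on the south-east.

QL79tm02

Longitude extended square 9; +1 → 10, wraps to 0, carry into subsquare.
Longitude subsquare s = 18; +1 → 19 = t.
Latitude extended square 3; −1 → 2.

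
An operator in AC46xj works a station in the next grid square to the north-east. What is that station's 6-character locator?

AC56ak

Longitude subsquare x = 23; +1 → 24, wraps to 0 = a, carry into square.
Longitude square 4; +1 → 5.
Latitude subsquare j = 9; +1 → 10 = k.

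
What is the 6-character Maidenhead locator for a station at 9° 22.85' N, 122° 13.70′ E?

Offset from 180°W / 90°S: lon 302.2283°, lat 99.3808°.
Field (20°×10°, letters A–R): 302.2283/20 → 15 → P, 99.3808/10 → 9 → J; chars PJ.
Square (2°×1°, digits 0–9): 2.2283/2 → 1, 9.3808/1 → 9; chars 19.
Subsquare (5′×2.5′, letters a–x): 0.2283/0.0833333 → 2 → c, 0.3808/0.0416667 → 9 → j; chars cj.

PJ19cj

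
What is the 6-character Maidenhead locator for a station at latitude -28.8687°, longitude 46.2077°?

Offset from 180°W / 90°S: lon 226.2077°, lat 61.1313°.
Field: lon ⌊226.2077/20⌋ = 11 → L; lat ⌊61.1313/10⌋ = 6 → G.
Square: lon ⌊6.2077/2⌋ = 3; lat ⌊1.1313/1⌋ = 1.
Subsquare: lon ⌊0.2077/0.0833333⌋ = 2 → c; lat ⌊0.1313/0.0416667⌋ = 3 → d.

LG31cd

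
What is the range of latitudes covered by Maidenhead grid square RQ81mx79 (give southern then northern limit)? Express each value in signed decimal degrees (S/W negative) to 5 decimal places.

71.99583, 72.00000

Field R=17, Q=16: +17·20° lon, +16·10° lat → SW at lon 160°, lat 70°.
Square 8, 1: +8·2° lon, +1·1° lat → SW at lon 176°, lat 71°.
Subsquare m=12, x=23: +12·0.0833333° lon, +23·0.0416667° lat → SW at lon 177°, lat 71.9583°.
Extended square 7, 9: +7·0.00833333° lon, +9·0.00416667° lat → SW at lon 177.058°, lat 71.9958°.
Cell spans 0.00833333° lon × 0.00416667° lat.
south 71.99583, north 72.00000.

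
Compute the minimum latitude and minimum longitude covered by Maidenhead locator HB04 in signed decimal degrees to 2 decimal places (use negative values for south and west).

-76.00, -40.00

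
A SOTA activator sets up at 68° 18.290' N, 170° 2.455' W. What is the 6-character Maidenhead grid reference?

AP48xh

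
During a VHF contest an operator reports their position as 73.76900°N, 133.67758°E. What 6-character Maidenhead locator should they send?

PQ63us

Shift to the Maidenhead origin (180°W, 90°S): lon 313.6776, lat 163.7690.
Field: 313.6776/20 → 15 → P, 163.7690/10 → 16 → Q; chars PQ.
Square: 13.6776/2 → 6, 3.7690/1 → 3; chars 63.
Subsquare: 1.6776/0.0833333 → 20 → u, 0.7690/0.0416667 → 18 → s; chars us.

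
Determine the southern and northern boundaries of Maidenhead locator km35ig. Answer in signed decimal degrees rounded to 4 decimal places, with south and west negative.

35.2500, 35.2917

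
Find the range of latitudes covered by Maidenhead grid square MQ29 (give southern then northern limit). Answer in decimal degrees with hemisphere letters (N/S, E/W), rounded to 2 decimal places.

Field M=12, Q=16: +12·20° lon, +16·10° lat → SW at lon 60°, lat 70°.
Square 2, 9: +2·2° lon, +9·1° lat → SW at lon 64°, lat 79°.
Cell spans 2° lon × 1° lat.
south 79.00° N, north 80.00° N.

79.00° N, 80.00° N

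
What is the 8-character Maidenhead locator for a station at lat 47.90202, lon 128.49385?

Add 180° to longitude and 90° to latitude: 308.49385, 137.90202.
Field: lon ⌊308.49385/20⌋ = 15 → P; lat ⌊137.90202/10⌋ = 13 → N.
Square: lon ⌊8.49385/2⌋ = 4; lat ⌊7.90202/1⌋ = 7.
Subsquare: lon ⌊0.49385/0.0833333⌋ = 5 → f; lat ⌊0.90202/0.0416667⌋ = 21 → v.
Extended square: lon ⌊0.07718/0.00833333⌋ = 9; lat ⌊0.02702/0.00416667⌋ = 6.

PN47fv96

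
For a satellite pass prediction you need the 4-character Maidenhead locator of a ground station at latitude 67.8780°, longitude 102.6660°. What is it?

Offset from 180°W / 90°S: lon 282.67°, lat 157.88°.
Field: 282.67/20 → 14 → O, 157.88/10 → 15 → P; chars OP.
Square: 2.67/2 → 1, 7.88/1 → 7; chars 17.

OP17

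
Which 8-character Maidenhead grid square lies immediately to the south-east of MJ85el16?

MJ85el25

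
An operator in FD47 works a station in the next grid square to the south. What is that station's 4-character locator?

FD46

Latitude square 7; −1 → 6.
The longitude characters are unchanged.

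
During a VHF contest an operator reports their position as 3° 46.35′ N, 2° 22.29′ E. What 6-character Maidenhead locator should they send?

Add 180° to longitude and 90° to latitude: 182.3715, 93.7725.
Field: lon ⌊182.3715/20⌋ = 9 → J; lat ⌊93.7725/10⌋ = 9 → J.
Square: lon ⌊2.3715/2⌋ = 1; lat ⌊3.7725/1⌋ = 3.
Subsquare: lon ⌊0.3715/0.0833333⌋ = 4 → e; lat ⌊0.7725/0.0416667⌋ = 18 → s.

JJ13es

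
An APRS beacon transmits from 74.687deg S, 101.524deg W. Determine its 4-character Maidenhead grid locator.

DB95

Shift to the Maidenhead origin (180°W, 90°S): lon 78.48, lat 15.31.
Field (20°×10°, letters A–R): lon ⌊78.48/20⌋ = 3 → D; lat ⌊15.31/10⌋ = 1 → B.
Square (2°×1°, digits 0–9): lon ⌊18.48/2⌋ = 9; lat ⌊5.31/1⌋ = 5.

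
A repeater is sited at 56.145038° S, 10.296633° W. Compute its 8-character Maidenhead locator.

Shift to the Maidenhead origin (180°W, 90°S): lon 169.70337, lat 33.85496.
Field: 169.70337/20 → 8 → I, 33.85496/10 → 3 → D; chars ID.
Square: 9.70337/2 → 4, 3.85496/1 → 3; chars 43.
Subsquare: 1.70337/0.0833333 → 20 → u, 0.85496/0.0416667 → 20 → u; chars uu.
Extended square: 0.03670/0.00833333 → 4, 0.02163/0.00416667 → 5; chars 45.

ID43uu45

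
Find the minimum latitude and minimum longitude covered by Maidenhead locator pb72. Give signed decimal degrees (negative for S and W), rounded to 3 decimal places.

-78.000, 134.000

Field P=15, B=1: +15·20° lon, +1·10° lat → SW at lon 120°, lat -80°.
Square 7, 2: +7·2° lon, +2·1° lat → SW at lon 134°, lat -78°.
latitude -78.000, longitude 134.000.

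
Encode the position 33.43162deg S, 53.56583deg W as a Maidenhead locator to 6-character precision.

GF36fn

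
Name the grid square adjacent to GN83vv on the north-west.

GN83uw

Longitude subsquare v = 21; −1 → 20 = u.
Latitude subsquare v = 21; +1 → 22 = w.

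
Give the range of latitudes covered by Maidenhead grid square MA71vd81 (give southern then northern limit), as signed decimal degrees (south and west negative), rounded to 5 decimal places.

-88.87083, -88.86667

Field M=12, A=0: +12·20° lon, +0·10° lat → SW at lon 60°, lat -90°.
Square 7, 1: +7·2° lon, +1·1° lat → SW at lon 74°, lat -89°.
Subsquare v=21, d=3: +21·0.0833333° lon, +3·0.0416667° lat → SW at lon 75.75°, lat -88.875°.
Extended square 8, 1: +8·0.00833333° lon, +1·0.00416667° lat → SW at lon 75.8167°, lat -88.8708°.
Cell spans 0.00833333° lon × 0.00416667° lat.
south -88.87083, north -88.86667.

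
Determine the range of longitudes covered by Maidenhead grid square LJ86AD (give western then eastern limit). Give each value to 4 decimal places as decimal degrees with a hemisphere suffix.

Field L=11, J=9: +11·20° lon, +9·10° lat → SW at lon 40°, lat 0°.
Square 8, 6: +8·2° lon, +6·1° lat → SW at lon 56°, lat 6°.
Subsquare a=0, d=3: +0·0.0833333° lon, +3·0.0416667° lat → SW at lon 56°, lat 6.125°.
Cell spans 0.0833333° lon × 0.0416667° lat.
west 56.0000° E, east 56.0833° E.

56.0000° E, 56.0833° E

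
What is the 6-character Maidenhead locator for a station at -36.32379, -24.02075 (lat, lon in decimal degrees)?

HF73xq

Offset from 180°W / 90°S: lon 155.9793°, lat 53.6762°.
Field: lon ⌊155.9793/20⌋ = 7 → H; lat ⌊53.6762/10⌋ = 5 → F.
Square: lon ⌊15.9793/2⌋ = 7; lat ⌊3.6762/1⌋ = 3.
Subsquare: lon ⌊1.9793/0.0833333⌋ = 23 → x; lat ⌊0.6762/0.0416667⌋ = 16 → q.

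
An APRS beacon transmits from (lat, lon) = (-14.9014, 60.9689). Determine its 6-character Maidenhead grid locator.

MH05lc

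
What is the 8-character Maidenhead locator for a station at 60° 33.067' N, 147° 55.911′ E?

QP30xn12

Add 180° to longitude and 90° to latitude: 327.93185, 150.55112.
Field (20°×10°, letters A–R): 327.93185/20 → 16 → Q, 150.55112/10 → 15 → P; chars QP.
Square (2°×1°, digits 0–9): 7.93185/2 → 3, 0.55112/1 → 0; chars 30.
Subsquare (5′×2.5′, letters a–x): 1.93185/0.0833333 → 23 → x, 0.55112/0.0416667 → 13 → n; chars xn.
Extended square (30″×15″, digits 0–9): 0.01518/0.00833333 → 1, 0.00945/0.00416667 → 2; chars 12.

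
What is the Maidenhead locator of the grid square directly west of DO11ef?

Longitude subsquare e = 4; −1 → 3 = d.
The latitude characters are unchanged.

DO11df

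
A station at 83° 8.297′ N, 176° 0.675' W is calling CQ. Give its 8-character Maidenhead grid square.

Add 180° to longitude and 90° to latitude: 3.98875, 173.13828.
Field: 3.98875/20 → 0 → A, 173.13828/10 → 17 → R; chars AR.
Square: 3.98875/2 → 1, 3.13828/1 → 3; chars 13.
Subsquare: 1.98875/0.0833333 → 23 → x, 0.13828/0.0416667 → 3 → d; chars xd.
Extended square: 0.07208/0.00833333 → 8, 0.01328/0.00416667 → 3; chars 83.

AR13xd83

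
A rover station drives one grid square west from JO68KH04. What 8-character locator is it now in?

Longitude extended square 0; −1 → -1, wraps to 9, carry into subsquare.
Longitude subsquare k = 10; −1 → 9 = j.
The latitude characters are unchanged.

JO68jh94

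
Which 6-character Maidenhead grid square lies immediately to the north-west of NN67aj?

NN57xk

Longitude subsquare a = 0; −1 → -1, wraps to 23 = x, carry into square.
Longitude square 6; −1 → 5.
Latitude subsquare j = 9; +1 → 10 = k.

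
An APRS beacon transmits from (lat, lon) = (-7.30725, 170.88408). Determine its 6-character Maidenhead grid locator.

Offset from 180°W / 90°S: lon 350.8841°, lat 82.6928°.
Field: lon ⌊350.8841/20⌋ = 17 → R; lat ⌊82.6928/10⌋ = 8 → I.
Square: lon ⌊10.8841/2⌋ = 5; lat ⌊2.6928/1⌋ = 2.
Subsquare: lon ⌊0.8841/0.0833333⌋ = 10 → k; lat ⌊0.6928/0.0416667⌋ = 16 → q.

RI52kq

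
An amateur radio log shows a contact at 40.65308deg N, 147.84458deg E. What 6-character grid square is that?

Offset from 180°W / 90°S: lon 327.8446°, lat 130.6531°.
Field: 327.8446/20 → 16 → Q, 130.6531/10 → 13 → N; chars QN.
Square: 7.8446/2 → 3, 0.6531/1 → 0; chars 30.
Subsquare: 1.8446/0.0833333 → 22 → w, 0.6531/0.0416667 → 15 → p; chars wp.

QN30wp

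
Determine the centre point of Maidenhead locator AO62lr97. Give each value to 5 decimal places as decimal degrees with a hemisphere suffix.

52.73958° N, 167.00417° W

Field A=0, O=14: +0·20° lon, +14·10° lat → SW at lon -180°, lat 50°.
Square 6, 2: +6·2° lon, +2·1° lat → SW at lon -168°, lat 52°.
Subsquare l=11, r=17: +11·0.0833333° lon, +17·0.0416667° lat → SW at lon -167.083°, lat 52.7083°.
Extended square 9, 7: +9·0.00833333° lon, +7·0.00416667° lat → SW at lon -167.008°, lat 52.7375°.
Cell spans 0.00833333° lon × 0.00416667° lat. Centre is SW corner plus half of each.
latitude 52.73958° N, longitude 167.00417° W.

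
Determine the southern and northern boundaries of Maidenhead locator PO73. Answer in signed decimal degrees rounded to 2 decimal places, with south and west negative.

53.00, 54.00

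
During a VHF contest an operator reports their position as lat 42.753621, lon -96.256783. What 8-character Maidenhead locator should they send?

Offset from 180°W / 90°S: lon 83.74322°, lat 132.75362°.
Field: lon ⌊83.74322/20⌋ = 4 → E; lat ⌊132.75362/10⌋ = 13 → N.
Square: lon ⌊3.74322/2⌋ = 1; lat ⌊2.75362/1⌋ = 2.
Subsquare: lon ⌊1.74322/0.0833333⌋ = 20 → u; lat ⌊0.75362/0.0416667⌋ = 18 → s.
Extended square: lon ⌊0.07655/0.00833333⌋ = 9; lat ⌊0.00362/0.00416667⌋ = 0.

EN12us90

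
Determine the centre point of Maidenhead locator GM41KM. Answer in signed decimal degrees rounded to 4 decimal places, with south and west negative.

Field G=6, M=12: +6·20° lon, +12·10° lat → SW at lon -60°, lat 30°.
Square 4, 1: +4·2° lon, +1·1° lat → SW at lon -52°, lat 31°.
Subsquare k=10, m=12: +10·0.0833333° lon, +12·0.0416667° lat → SW at lon -51.1667°, lat 31.5°.
Cell spans 0.0833333° lon × 0.0416667° lat. Centre is SW corner plus half of each.
latitude 31.5208, longitude -51.1250.

31.5208, -51.1250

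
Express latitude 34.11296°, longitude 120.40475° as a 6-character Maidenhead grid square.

Add 180° to longitude and 90° to latitude: 300.4048, 124.1130.
Field: lon ⌊300.4048/20⌋ = 15 → P; lat ⌊124.1130/10⌋ = 12 → M.
Square: lon ⌊0.4048/2⌋ = 0; lat ⌊4.1130/1⌋ = 4.
Subsquare: lon ⌊0.4048/0.0833333⌋ = 4 → e; lat ⌊0.1130/0.0416667⌋ = 2 → c.

PM04ec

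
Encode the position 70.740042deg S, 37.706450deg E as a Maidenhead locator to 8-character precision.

KB89ug42

Offset from 180°W / 90°S: lon 217.70645°, lat 19.25996°.
Field (20°×10°, letters A–R): 217.70645/20 → 10 → K, 19.25996/10 → 1 → B; chars KB.
Square (2°×1°, digits 0–9): 17.70645/2 → 8, 9.25996/1 → 9; chars 89.
Subsquare (5′×2.5′, letters a–x): 1.70645/0.0833333 → 20 → u, 0.25996/0.0416667 → 6 → g; chars ug.
Extended square (30″×15″, digits 0–9): 0.03978/0.00833333 → 4, 0.00996/0.00416667 → 2; chars 42.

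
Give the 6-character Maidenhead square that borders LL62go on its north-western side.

LL62fp

Longitude subsquare g = 6; −1 → 5 = f.
Latitude subsquare o = 14; +1 → 15 = p.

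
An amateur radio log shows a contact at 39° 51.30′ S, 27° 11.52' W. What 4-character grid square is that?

HF60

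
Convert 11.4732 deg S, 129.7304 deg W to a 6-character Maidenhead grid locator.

Offset from 180°W / 90°S: lon 50.2696°, lat 78.5268°.
Field (20°×10°, letters A–R): 50.2696/20 → 2 → C, 78.5268/10 → 7 → H; chars CH.
Square (2°×1°, digits 0–9): 10.2696/2 → 5, 8.5268/1 → 8; chars 58.
Subsquare (5′×2.5′, letters a–x): 0.2696/0.0833333 → 3 → d, 0.5268/0.0416667 → 12 → m; chars dm.

CH58dm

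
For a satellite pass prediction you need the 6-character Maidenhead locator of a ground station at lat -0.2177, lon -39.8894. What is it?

HI09bs

Shift to the Maidenhead origin (180°W, 90°S): lon 140.1106, lat 89.7823.
Field: lon ⌊140.1106/20⌋ = 7 → H; lat ⌊89.7823/10⌋ = 8 → I.
Square: lon ⌊0.1106/2⌋ = 0; lat ⌊9.7823/1⌋ = 9.
Subsquare: lon ⌊0.1106/0.0833333⌋ = 1 → b; lat ⌊0.7823/0.0416667⌋ = 18 → s.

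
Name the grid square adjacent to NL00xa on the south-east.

NK19ax

Longitude subsquare x = 23; +1 → 24, wraps to 0 = a, carry into square.
Longitude square 0; +1 → 1.
Latitude subsquare a = 0; −1 → -1, wraps to 23 = x, carry into square.
Latitude square 0; −1 → -1, wraps to 9, carry into field.
Latitude field L = 11; −1 → 10 = K.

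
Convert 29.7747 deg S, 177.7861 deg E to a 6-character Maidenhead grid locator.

Add 180° to longitude and 90° to latitude: 357.7861, 60.2253.
Field (20°×10°, letters A–R): 357.7861/20 → 17 → R, 60.2253/10 → 6 → G; chars RG.
Square (2°×1°, digits 0–9): 17.7861/2 → 8, 0.2253/1 → 0; chars 80.
Subsquare (5′×2.5′, letters a–x): 1.7861/0.0833333 → 21 → v, 0.2253/0.0416667 → 5 → f; chars vf.

RG80vf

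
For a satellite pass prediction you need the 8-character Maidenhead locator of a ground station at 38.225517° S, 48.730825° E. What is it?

LF41is75

Offset from 180°W / 90°S: lon 228.73083°, lat 51.77448°.
Field: 228.73083/20 → 11 → L, 51.77448/10 → 5 → F; chars LF.
Square: 8.73083/2 → 4, 1.77448/1 → 1; chars 41.
Subsquare: 0.73083/0.0833333 → 8 → i, 0.77448/0.0416667 → 18 → s; chars is.
Extended square: 0.06416/0.00833333 → 7, 0.02448/0.00416667 → 5; chars 75.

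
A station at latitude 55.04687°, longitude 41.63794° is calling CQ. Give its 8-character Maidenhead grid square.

LO05tb61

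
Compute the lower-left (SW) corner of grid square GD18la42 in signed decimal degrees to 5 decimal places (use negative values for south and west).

-51.99167, -57.05000

Field G=6, D=3: +6·20° lon, +3·10° lat → SW at lon -60°, lat -60°.
Square 1, 8: +1·2° lon, +8·1° lat → SW at lon -58°, lat -52°.
Subsquare l=11, a=0: +11·0.0833333° lon, +0·0.0416667° lat → SW at lon -57.0833°, lat -52°.
Extended square 4, 2: +4·0.00833333° lon, +2·0.00416667° lat → SW at lon -57.05°, lat -51.9917°.
latitude -51.99167, longitude -57.05000.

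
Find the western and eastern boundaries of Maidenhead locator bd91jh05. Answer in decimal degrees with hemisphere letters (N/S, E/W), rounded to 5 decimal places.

141.25000° W, 141.24167° W

Field B=1, D=3: +1·20° lon, +3·10° lat → SW at lon -160°, lat -60°.
Square 9, 1: +9·2° lon, +1·1° lat → SW at lon -142°, lat -59°.
Subsquare j=9, h=7: +9·0.0833333° lon, +7·0.0416667° lat → SW at lon -141.25°, lat -58.7083°.
Extended square 0, 5: +0·0.00833333° lon, +5·0.00416667° lat → SW at lon -141.25°, lat -58.6875°.
Cell spans 0.00833333° lon × 0.00416667° lat.
west 141.25000° W, east 141.24167° W.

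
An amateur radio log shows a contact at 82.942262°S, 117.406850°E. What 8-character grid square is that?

OA87qb83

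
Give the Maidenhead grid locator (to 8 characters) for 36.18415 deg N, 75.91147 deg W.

Shift to the Maidenhead origin (180°W, 90°S): lon 104.08853, lat 126.18415.
Field: lon ⌊104.08853/20⌋ = 5 → F; lat ⌊126.18415/10⌋ = 12 → M.
Square: lon ⌊4.08853/2⌋ = 2; lat ⌊6.18415/1⌋ = 6.
Subsquare: lon ⌊0.08853/0.0833333⌋ = 1 → b; lat ⌊0.18415/0.0416667⌋ = 4 → e.
Extended square: lon ⌊0.00520/0.00833333⌋ = 0; lat ⌊0.01748/0.00416667⌋ = 4.

FM26be04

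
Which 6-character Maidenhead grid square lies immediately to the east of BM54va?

BM54wa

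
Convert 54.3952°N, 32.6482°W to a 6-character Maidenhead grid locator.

Offset from 180°W / 90°S: lon 147.3518°, lat 144.3952°.
Field (20°×10°, letters A–R): 147.3518/20 → 7 → H, 144.3952/10 → 14 → O; chars HO.
Square (2°×1°, digits 0–9): 7.3518/2 → 3, 4.3952/1 → 4; chars 34.
Subsquare (5′×2.5′, letters a–x): 1.3518/0.0833333 → 16 → q, 0.3952/0.0416667 → 9 → j; chars qj.

HO34qj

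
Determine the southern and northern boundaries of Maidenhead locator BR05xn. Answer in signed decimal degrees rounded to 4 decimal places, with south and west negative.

Field B=1, R=17: +1·20° lon, +17·10° lat → SW at lon -160°, lat 80°.
Square 0, 5: +0·2° lon, +5·1° lat → SW at lon -160°, lat 85°.
Subsquare x=23, n=13: +23·0.0833333° lon, +13·0.0416667° lat → SW at lon -158.083°, lat 85.5417°.
Cell spans 0.0833333° lon × 0.0416667° lat.
south 85.5417, north 85.5833.

85.5417, 85.5833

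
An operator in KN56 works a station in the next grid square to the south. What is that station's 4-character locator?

KN55

Latitude square 6; −1 → 5.
The longitude characters are unchanged.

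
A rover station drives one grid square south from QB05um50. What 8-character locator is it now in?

Latitude extended square 0; −1 → -1, wraps to 9, carry into subsquare.
Latitude subsquare m = 12; −1 → 11 = l.
The longitude characters are unchanged.

QB05ul59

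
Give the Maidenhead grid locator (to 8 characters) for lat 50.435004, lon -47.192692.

Shift to the Maidenhead origin (180°W, 90°S): lon 132.80731, lat 140.43500.
Field: 132.80731/20 → 6 → G, 140.43500/10 → 14 → O; chars GO.
Square: 12.80731/2 → 6, 0.43500/1 → 0; chars 60.
Subsquare: 0.80731/0.0833333 → 9 → j, 0.43500/0.0416667 → 10 → k; chars jk.
Extended square: 0.05731/0.00833333 → 6, 0.01834/0.00416667 → 4; chars 64.

GO60jk64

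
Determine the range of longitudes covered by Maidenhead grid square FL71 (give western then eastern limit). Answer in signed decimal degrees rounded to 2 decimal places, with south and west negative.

Field F=5, L=11: +5·20° lon, +11·10° lat → SW at lon -80°, lat 20°.
Square 7, 1: +7·2° lon, +1·1° lat → SW at lon -66°, lat 21°.
Cell spans 2° lon × 1° lat.
west -66.00, east -64.00.

-66.00, -64.00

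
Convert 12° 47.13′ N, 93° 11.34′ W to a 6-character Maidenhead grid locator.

Add 180° to longitude and 90° to latitude: 86.8110, 102.7855.
Field: lon ⌊86.8110/20⌋ = 4 → E; lat ⌊102.7855/10⌋ = 10 → K.
Square: lon ⌊6.8110/2⌋ = 3; lat ⌊2.7855/1⌋ = 2.
Subsquare: lon ⌊0.8110/0.0833333⌋ = 9 → j; lat ⌊0.7855/0.0416667⌋ = 18 → s.

EK32js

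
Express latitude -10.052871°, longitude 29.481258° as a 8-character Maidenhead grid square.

Shift to the Maidenhead origin (180°W, 90°S): lon 209.48126, lat 79.94713.
Field: lon ⌊209.48126/20⌋ = 10 → K; lat ⌊79.94713/10⌋ = 7 → H.
Square: lon ⌊9.48126/2⌋ = 4; lat ⌊9.94713/1⌋ = 9.
Subsquare: lon ⌊1.48126/0.0833333⌋ = 17 → r; lat ⌊0.94713/0.0416667⌋ = 22 → w.
Extended square: lon ⌊0.06459/0.00833333⌋ = 7; lat ⌊0.03046/0.00416667⌋ = 7.

KH49rw77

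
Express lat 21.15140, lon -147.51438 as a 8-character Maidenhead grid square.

BL61fd86

Offset from 180°W / 90°S: lon 32.48562°, lat 111.15140°.
Field: 32.48562/20 → 1 → B, 111.15140/10 → 11 → L; chars BL.
Square: 12.48562/2 → 6, 1.15140/1 → 1; chars 61.
Subsquare: 0.48562/0.0833333 → 5 → f, 0.15140/0.0416667 → 3 → d; chars fd.
Extended square: 0.06895/0.00833333 → 8, 0.02640/0.00416667 → 6; chars 86.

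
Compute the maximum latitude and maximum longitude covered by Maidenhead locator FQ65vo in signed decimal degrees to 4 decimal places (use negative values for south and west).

Field F=5, Q=16: +5·20° lon, +16·10° lat → SW at lon -80°, lat 70°.
Square 6, 5: +6·2° lon, +5·1° lat → SW at lon -68°, lat 75°.
Subsquare v=21, o=14: +21·0.0833333° lon, +14·0.0416667° lat → SW at lon -66.25°, lat 75.5833°.
Cell spans 0.0833333° lon × 0.0416667° lat. NE corner is SW corner plus one full cell.
latitude 75.6250, longitude -66.1667.

75.6250, -66.1667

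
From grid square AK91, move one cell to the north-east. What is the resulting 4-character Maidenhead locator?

BK02

Longitude square 9; +1 → 10, wraps to 0, carry into field.
Longitude field A = 0; +1 → 1 = B.
Latitude square 1; +1 → 2.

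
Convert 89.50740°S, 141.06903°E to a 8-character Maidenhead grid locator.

Add 180° to longitude and 90° to latitude: 321.06903, 0.49260.
Field: 321.06903/20 → 16 → Q, 0.49260/10 → 0 → A; chars QA.
Square: 1.06903/2 → 0, 0.49260/1 → 0; chars 00.
Subsquare: 1.06903/0.0833333 → 12 → m, 0.49260/0.0416667 → 11 → l; chars ml.
Extended square: 0.06903/0.00833333 → 8, 0.03427/0.00416667 → 8; chars 88.

QA00ml88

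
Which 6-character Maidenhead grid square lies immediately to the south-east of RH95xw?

Longitude subsquare x = 23; +1 → 24, wraps to 0 = a, carry into square.
Longitude square 9; +1 → 10, wraps to 0, carry into field.
Longitude field R = 17; +1 → 18, wraps to 0 = A, wrapping around the antimeridian.
Latitude subsquare w = 22; −1 → 21 = v.

AH05av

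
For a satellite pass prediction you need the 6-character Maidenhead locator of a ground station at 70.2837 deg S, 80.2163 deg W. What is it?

EB99vr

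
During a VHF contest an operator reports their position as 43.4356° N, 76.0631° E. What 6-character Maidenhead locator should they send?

Add 180° to longitude and 90° to latitude: 256.0631, 133.4356.
Field: 256.0631/20 → 12 → M, 133.4356/10 → 13 → N; chars MN.
Square: 16.0631/2 → 8, 3.4356/1 → 3; chars 83.
Subsquare: 0.0631/0.0833333 → 0 → a, 0.4356/0.0416667 → 10 → k; chars ak.

MN83ak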